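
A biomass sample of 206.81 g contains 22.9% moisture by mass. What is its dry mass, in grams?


Wd = Ww * (1 - MC/100)
= 206.81 * (1 - 22.9/100)
= 159.4505 g

159.4505 g


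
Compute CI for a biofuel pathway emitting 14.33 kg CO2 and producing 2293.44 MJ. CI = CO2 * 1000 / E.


CI = CO2 * 1000 / E
= 14.33 * 1000 / 2293.44
= 6.2483 g CO2/MJ

6.2483 g CO2/MJ


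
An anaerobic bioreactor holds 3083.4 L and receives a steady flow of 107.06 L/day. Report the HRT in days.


HRT = V / Q
= 3083.4 / 107.06
= 28.8007 days

28.8007 days


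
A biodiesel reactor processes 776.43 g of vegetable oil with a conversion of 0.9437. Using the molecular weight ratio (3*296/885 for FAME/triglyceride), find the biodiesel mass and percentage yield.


m_FAME = oil * conv * (3 * 296 / 885) = oil * conv * (888/885)
= 776.43 * 0.9437 * 888 / 885
= 735.2008 g
Y = m_FAME / oil * 100 = conv * (888/885) * 100
= 0.9437 * 888 / 885 * 100
= 94.69%

735.2008 g FAME; Y = 94.69%


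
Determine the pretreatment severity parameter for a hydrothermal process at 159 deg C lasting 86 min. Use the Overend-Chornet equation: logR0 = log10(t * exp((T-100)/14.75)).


logR0 = log10(t * exp((T - 100) / 14.75))
= log10(86 * exp((159 - 100) / 14.75))
= 3.6717

3.6717


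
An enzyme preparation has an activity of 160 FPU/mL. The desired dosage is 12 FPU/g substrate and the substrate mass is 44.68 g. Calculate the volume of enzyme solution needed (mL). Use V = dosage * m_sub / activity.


V = dosage * m_sub / activity
V = 12 * 44.68 / 160
V = 3.3510 mL

3.3510 mL


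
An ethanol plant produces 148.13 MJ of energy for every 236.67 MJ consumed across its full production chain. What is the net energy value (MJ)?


NEV = E_out - E_in
= 148.13 - 236.67
= -88.5400 MJ

-88.5400 MJ


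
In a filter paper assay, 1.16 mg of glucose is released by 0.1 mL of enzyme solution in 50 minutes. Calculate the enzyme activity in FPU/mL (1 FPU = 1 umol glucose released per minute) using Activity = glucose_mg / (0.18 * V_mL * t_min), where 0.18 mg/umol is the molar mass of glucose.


Activity = glucose_mg / (0.18 mg/umol * V_mL * t_min)
= 1.16 / (0.18 * 0.1 * 50)
= 1.2889 FPU/mL

1.2889 FPU/mL


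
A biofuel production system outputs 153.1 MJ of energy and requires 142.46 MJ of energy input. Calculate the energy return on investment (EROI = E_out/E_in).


EROI = E_out / E_in
= 153.1 / 142.46
= 1.0747

1.0747


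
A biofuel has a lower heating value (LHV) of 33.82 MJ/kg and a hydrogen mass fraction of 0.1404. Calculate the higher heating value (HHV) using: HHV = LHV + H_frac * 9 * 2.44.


HHV = LHV + H_frac * 9 * 2.44
= 33.82 + 0.1404 * 9 * 2.44
= 36.9032 MJ/kg

36.9032 MJ/kg


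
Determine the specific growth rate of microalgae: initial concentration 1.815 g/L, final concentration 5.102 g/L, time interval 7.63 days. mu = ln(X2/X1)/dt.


mu = ln(X2/X1) / dt
= ln(5.102/1.815) / 7.63
= 0.1355 per day

0.1355 per day


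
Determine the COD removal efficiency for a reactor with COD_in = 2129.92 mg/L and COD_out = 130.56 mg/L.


eta = (COD_in - COD_out) / COD_in * 100
= (2129.92 - 130.56) / 2129.92 * 100
= 93.8702%

93.8702%


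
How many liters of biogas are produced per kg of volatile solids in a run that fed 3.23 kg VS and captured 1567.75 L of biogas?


Y = V / VS
= 1567.75 / 3.23
= 485.3715 L/kg VS

485.3715 L/kg VS


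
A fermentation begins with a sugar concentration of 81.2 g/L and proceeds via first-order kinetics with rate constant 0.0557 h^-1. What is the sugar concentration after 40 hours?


S = S0 * exp(-k * t)
S = 81.2 * exp(-0.0557 * 40)
S = 8.7488 g/L

8.7488 g/L


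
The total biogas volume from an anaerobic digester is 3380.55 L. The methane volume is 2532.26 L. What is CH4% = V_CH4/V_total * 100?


CH4% = V_CH4 / V_total * 100
= 2532.26 / 3380.55 * 100
= 74.9067%

74.9067%


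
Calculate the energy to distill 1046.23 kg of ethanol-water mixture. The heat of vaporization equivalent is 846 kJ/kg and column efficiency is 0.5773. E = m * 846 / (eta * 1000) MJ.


E = m * 846 / (eta * 1000)
= 1046.23 * 846 / (0.5773 * 1000)
= 1533.1900 MJ

1533.1900 MJ


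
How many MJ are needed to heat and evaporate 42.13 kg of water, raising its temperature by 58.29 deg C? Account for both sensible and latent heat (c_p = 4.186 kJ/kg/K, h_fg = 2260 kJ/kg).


E = m_water * (4.186 * dT + 2260) / 1000
= 42.13 * (4.186 * 58.29 + 2260) / 1000
= 105.4936 MJ

105.4936 MJ


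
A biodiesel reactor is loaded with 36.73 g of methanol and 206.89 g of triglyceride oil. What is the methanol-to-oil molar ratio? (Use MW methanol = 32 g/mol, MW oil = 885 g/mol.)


Molar ratio = n_MeOH / n_oil = (MeOH/32) / (oil/885) = (MeOH * 885) / (32 * oil)
= (36.73 * 885) / (32 * 206.89)
= 4.9099

4.9099


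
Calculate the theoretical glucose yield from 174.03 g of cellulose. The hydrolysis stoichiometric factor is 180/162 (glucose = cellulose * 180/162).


glucose = cellulose * 180/162
= 174.03 * 180/162
= 193.3667 g

193.3667 g


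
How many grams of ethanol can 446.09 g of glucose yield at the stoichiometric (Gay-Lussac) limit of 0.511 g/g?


Theoretical ethanol yield: m_EtOH = 0.511 * m_glucose
m_EtOH = 0.511 * 446.09 = 227.9520 g

227.9520 g


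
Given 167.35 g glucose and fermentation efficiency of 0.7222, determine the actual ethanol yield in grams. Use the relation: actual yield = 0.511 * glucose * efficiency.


Actual ethanol: m = 0.511 * 167.35 * 0.7222
m = 61.7595 g

61.7595 g


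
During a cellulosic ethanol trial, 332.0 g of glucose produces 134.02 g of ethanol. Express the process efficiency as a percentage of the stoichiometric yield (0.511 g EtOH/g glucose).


Fermentation efficiency = (actual / (0.511 * glucose)) * 100
= (134.02 / (0.511 * 332.0)) * 100
= 78.9970%

78.9970%


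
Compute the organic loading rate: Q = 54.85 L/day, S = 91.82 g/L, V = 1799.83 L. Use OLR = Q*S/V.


OLR = Q * S / V
= 54.85 * 91.82 / 1799.83
= 2.7982 g/L/day

2.7982 g/L/day


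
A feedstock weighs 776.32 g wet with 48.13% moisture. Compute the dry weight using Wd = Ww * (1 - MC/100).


Wd = Ww * (1 - MC/100)
= 776.32 * (1 - 48.13/100)
= 402.6772 g

402.6772 g


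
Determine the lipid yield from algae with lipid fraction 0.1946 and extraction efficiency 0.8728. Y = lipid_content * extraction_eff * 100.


Y = lipid_content * extraction_eff * 100
= 0.1946 * 0.8728 * 100
= 16.9847%

16.9847%


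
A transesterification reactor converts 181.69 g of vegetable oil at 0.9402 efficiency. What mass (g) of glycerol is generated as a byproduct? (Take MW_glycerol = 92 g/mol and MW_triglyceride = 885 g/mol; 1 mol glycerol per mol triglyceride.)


glycerol = oil * conv * (92/885)
= 181.69 * 0.9402 * 92 / 885
= 17.7581 g

17.7581 g


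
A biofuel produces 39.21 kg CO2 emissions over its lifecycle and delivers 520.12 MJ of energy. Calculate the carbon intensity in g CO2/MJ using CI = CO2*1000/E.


CI = CO2 * 1000 / E
= 39.21 * 1000 / 520.12
= 75.3864 g CO2/MJ

75.3864 g CO2/MJ


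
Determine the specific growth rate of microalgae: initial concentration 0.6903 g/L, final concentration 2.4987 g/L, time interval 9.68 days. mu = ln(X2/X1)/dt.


mu = ln(X2/X1) / dt
= ln(2.4987/0.6903) / 9.68
= 0.1329 per day

0.1329 per day


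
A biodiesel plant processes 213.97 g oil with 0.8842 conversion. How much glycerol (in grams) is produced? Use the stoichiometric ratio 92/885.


glycerol = oil * conv * (92/885)
= 213.97 * 0.8842 * 92 / 885
= 19.6674 g

19.6674 g


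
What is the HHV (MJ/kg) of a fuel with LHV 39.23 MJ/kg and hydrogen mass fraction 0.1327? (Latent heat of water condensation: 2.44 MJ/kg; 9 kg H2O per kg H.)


HHV = LHV + H_frac * 9 * 2.44
= 39.23 + 0.1327 * 9 * 2.44
= 42.1441 MJ/kg

42.1441 MJ/kg


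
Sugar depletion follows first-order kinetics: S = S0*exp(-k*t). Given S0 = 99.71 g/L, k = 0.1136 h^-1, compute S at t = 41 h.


S = S0 * exp(-k * t)
S = 99.71 * exp(-0.1136 * 41)
S = 0.9462 g/L

0.9462 g/L


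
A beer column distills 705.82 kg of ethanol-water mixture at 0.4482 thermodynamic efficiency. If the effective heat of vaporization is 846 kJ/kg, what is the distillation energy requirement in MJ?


E = m * 846 / (eta * 1000)
= 705.82 * 846 / (0.4482 * 1000)
= 1332.2707 MJ

1332.2707 MJ


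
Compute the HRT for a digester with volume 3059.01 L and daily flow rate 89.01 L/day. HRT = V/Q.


HRT = V / Q
= 3059.01 / 89.01
= 34.3670 days

34.3670 days


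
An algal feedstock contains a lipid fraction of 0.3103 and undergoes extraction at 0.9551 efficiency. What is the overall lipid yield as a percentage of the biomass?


Y = lipid_content * extraction_eff * 100
= 0.3103 * 0.9551 * 100
= 29.6368%

29.6368%


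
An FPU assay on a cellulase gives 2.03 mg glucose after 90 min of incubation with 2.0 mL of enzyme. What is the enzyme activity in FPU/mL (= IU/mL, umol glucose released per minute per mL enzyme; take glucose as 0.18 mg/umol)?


Activity = glucose_mg / (0.18 mg/umol * V_mL * t_min)
= 2.03 / (0.18 * 2.0 * 90)
= 0.0627 FPU/mL

0.0627 FPU/mL


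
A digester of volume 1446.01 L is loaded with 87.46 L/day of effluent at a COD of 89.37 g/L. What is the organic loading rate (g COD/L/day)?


OLR = Q * S / V
= 87.46 * 89.37 / 1446.01
= 5.4054 g/L/day

5.4054 g/L/day


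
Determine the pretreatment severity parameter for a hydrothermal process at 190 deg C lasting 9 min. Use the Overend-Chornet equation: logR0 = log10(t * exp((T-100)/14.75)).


logR0 = log10(t * exp((T - 100) / 14.75))
= log10(9 * exp((190 - 100) / 14.75))
= 3.6042

3.6042


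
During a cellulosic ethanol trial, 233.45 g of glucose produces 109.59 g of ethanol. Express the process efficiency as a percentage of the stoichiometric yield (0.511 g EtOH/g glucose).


Fermentation efficiency = (actual / (0.511 * glucose)) * 100
= (109.59 / (0.511 * 233.45)) * 100
= 91.8663%

91.8663%


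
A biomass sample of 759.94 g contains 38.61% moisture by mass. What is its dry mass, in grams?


Wd = Ww * (1 - MC/100)
= 759.94 * (1 - 38.61/100)
= 466.5272 g

466.5272 g


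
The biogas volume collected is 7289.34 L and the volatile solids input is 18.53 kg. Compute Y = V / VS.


Y = V / VS
= 7289.34 / 18.53
= 393.3805 L/kg VS

393.3805 L/kg VS


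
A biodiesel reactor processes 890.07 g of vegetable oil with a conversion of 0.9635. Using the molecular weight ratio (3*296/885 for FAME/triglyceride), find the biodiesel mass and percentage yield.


m_FAME = oil * conv * (3 * 296 / 885) = oil * conv * (888/885)
= 890.07 * 0.9635 * 888 / 885
= 860.4895 g
Y = m_FAME / oil * 100 = conv * (888/885) * 100
= 0.9635 * 888 / 885 * 100
= 96.68%

860.4895 g FAME; Y = 96.68%


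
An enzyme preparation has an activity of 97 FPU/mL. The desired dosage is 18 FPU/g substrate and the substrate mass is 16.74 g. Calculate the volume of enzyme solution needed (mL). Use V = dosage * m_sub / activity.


V = dosage * m_sub / activity
V = 18 * 16.74 / 97
V = 3.1064 mL

3.1064 mL


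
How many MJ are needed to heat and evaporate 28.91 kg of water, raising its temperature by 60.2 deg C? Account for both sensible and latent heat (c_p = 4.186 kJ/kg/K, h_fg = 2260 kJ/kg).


E = m_water * (4.186 * dT + 2260) / 1000
= 28.91 * (4.186 * 60.2 + 2260) / 1000
= 72.6218 MJ

72.6218 MJ


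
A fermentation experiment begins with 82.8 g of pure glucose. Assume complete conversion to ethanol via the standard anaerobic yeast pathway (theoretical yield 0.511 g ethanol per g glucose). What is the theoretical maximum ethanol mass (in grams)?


Theoretical ethanol yield: m_EtOH = 0.511 * m_glucose
m_EtOH = 0.511 * 82.8 = 42.3108 g

42.3108 g


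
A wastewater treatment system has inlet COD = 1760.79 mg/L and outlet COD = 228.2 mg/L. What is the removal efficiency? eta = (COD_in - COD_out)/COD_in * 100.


eta = (COD_in - COD_out) / COD_in * 100
= (1760.79 - 228.2) / 1760.79 * 100
= 87.0399%

87.0399%


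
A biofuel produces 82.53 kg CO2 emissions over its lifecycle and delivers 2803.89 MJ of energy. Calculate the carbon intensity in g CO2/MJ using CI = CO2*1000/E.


CI = CO2 * 1000 / E
= 82.53 * 1000 / 2803.89
= 29.4341 g CO2/MJ

29.4341 g CO2/MJ


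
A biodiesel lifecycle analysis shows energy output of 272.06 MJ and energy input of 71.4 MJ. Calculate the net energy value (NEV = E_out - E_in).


NEV = E_out - E_in
= 272.06 - 71.4
= 200.6600 MJ

200.6600 MJ


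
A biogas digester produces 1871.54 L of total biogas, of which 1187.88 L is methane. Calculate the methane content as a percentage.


CH4% = V_CH4 / V_total * 100
= 1187.88 / 1871.54 * 100
= 63.4707%

63.4707%


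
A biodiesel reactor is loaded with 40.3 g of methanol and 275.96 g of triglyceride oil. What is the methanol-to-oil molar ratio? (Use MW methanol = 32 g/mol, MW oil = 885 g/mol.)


Molar ratio = n_MeOH / n_oil = (MeOH/32) / (oil/885) = (MeOH * 885) / (32 * oil)
= (40.3 * 885) / (32 * 275.96)
= 4.0388

4.0388


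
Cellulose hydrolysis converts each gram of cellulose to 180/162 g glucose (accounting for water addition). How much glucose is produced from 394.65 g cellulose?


glucose = cellulose * 180/162
= 394.65 * 180/162
= 438.5000 g

438.5000 g


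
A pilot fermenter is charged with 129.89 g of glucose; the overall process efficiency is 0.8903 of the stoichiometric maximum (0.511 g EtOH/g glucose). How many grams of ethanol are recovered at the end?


Actual ethanol: m = 0.511 * 129.89 * 0.8903
m = 59.0926 g

59.0926 g


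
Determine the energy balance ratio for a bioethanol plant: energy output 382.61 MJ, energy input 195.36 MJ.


EROI = E_out / E_in
= 382.61 / 195.36
= 1.9585

1.9585


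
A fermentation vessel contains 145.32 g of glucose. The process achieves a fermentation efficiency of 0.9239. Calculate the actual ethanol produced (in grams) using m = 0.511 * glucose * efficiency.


Actual ethanol: m = 0.511 * 145.32 * 0.9239
m = 68.6074 g

68.6074 g


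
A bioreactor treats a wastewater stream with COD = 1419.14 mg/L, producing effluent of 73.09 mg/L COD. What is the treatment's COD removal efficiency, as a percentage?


eta = (COD_in - COD_out) / COD_in * 100
= (1419.14 - 73.09) / 1419.14 * 100
= 94.8497%

94.8497%


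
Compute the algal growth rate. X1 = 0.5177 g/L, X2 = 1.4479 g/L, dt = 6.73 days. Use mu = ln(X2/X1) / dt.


mu = ln(X2/X1) / dt
= ln(1.4479/0.5177) / 6.73
= 0.1528 per day

0.1528 per day


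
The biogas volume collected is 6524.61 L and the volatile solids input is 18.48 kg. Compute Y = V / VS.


Y = V / VS
= 6524.61 / 18.48
= 353.0633 L/kg VS

353.0633 L/kg VS


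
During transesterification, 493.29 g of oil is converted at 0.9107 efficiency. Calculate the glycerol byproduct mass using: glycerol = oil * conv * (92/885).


glycerol = oil * conv * (92/885)
= 493.29 * 0.9107 * 92 / 885
= 46.7006 g

46.7006 g


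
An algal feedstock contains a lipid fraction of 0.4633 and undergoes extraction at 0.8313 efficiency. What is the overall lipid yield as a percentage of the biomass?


Y = lipid_content * extraction_eff * 100
= 0.4633 * 0.8313 * 100
= 38.5141%

38.5141%


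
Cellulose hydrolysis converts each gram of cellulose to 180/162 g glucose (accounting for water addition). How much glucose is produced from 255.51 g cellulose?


glucose = cellulose * 180/162
= 255.51 * 180/162
= 283.9000 g

283.9000 g


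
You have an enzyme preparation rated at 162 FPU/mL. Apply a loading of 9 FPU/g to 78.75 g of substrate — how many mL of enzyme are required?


V = dosage * m_sub / activity
V = 9 * 78.75 / 162
V = 4.3750 mL

4.3750 mL


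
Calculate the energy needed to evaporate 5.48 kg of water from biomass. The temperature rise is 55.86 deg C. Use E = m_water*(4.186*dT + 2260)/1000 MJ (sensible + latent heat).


E = m_water * (4.186 * dT + 2260) / 1000
= 5.48 * (4.186 * 55.86 + 2260) / 1000
= 13.6662 MJ

13.6662 MJ


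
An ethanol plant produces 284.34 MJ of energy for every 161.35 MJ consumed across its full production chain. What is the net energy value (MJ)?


NEV = E_out - E_in
= 284.34 - 161.35
= 122.9900 MJ

122.9900 MJ


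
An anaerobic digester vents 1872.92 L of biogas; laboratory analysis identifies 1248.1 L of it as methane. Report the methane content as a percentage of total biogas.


CH4% = V_CH4 / V_total * 100
= 1248.1 / 1872.92 * 100
= 66.6393%

66.6393%


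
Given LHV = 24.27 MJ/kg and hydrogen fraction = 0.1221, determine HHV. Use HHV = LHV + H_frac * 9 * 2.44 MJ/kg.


HHV = LHV + H_frac * 9 * 2.44
= 24.27 + 0.1221 * 9 * 2.44
= 26.9513 MJ/kg

26.9513 MJ/kg


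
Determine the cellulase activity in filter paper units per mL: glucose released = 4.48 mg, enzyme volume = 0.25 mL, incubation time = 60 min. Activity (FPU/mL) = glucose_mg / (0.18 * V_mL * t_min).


Activity = glucose_mg / (0.18 mg/umol * V_mL * t_min)
= 4.48 / (0.18 * 0.25 * 60)
= 1.6593 FPU/mL

1.6593 FPU/mL


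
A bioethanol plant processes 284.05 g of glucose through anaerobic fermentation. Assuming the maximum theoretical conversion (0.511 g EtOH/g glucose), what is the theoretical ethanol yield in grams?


Theoretical ethanol yield: m_EtOH = 0.511 * m_glucose
m_EtOH = 0.511 * 284.05 = 145.1496 g

145.1496 g


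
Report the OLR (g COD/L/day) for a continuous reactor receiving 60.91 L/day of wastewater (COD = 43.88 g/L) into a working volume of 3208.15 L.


OLR = Q * S / V
= 60.91 * 43.88 / 3208.15
= 0.8331 g/L/day

0.8331 g/L/day


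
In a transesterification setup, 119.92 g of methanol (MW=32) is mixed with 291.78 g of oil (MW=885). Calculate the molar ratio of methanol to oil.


Molar ratio = n_MeOH / n_oil = (MeOH/32) / (oil/885) = (MeOH * 885) / (32 * oil)
= (119.92 * 885) / (32 * 291.78)
= 11.3666

11.3666


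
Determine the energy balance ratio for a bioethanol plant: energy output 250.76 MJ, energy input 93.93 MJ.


EROI = E_out / E_in
= 250.76 / 93.93
= 2.6696

2.6696


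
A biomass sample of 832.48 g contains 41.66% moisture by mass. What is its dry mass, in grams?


Wd = Ww * (1 - MC/100)
= 832.48 * (1 - 41.66/100)
= 485.6688 g

485.6688 g


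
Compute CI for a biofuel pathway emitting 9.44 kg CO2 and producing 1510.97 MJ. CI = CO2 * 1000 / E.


CI = CO2 * 1000 / E
= 9.44 * 1000 / 1510.97
= 6.2476 g CO2/MJ

6.2476 g CO2/MJ


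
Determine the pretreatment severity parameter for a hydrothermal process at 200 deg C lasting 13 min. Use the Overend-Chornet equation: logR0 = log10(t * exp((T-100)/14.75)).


logR0 = log10(t * exp((T - 100) / 14.75))
= log10(13 * exp((200 - 100) / 14.75))
= 4.0583

4.0583


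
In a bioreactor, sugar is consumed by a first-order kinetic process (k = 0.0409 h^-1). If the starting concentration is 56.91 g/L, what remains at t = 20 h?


S = S0 * exp(-k * t)
S = 56.91 * exp(-0.0409 * 20)
S = 25.1151 g/L

25.1151 g/L


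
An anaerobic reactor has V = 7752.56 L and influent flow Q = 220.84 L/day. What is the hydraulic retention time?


HRT = V / Q
= 7752.56 / 220.84
= 35.1049 days

35.1049 days


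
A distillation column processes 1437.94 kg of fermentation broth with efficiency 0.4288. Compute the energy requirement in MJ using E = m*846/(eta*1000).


E = m * 846 / (eta * 1000)
= 1437.94 * 846 / (0.4288 * 1000)
= 2836.9805 MJ

2836.9805 MJ


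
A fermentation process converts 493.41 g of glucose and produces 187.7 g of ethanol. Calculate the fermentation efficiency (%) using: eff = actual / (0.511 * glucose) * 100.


Fermentation efficiency = (actual / (0.511 * glucose)) * 100
= (187.7 / (0.511 * 493.41)) * 100
= 74.4450%

74.4450%


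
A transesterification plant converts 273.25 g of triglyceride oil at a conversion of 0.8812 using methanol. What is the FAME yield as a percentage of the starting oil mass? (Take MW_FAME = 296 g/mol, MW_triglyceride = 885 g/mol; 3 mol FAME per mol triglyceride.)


m_FAME = oil * conv * (3 * 296 / 885) = oil * conv * (888/885)
= 273.25 * 0.8812 * 888 / 885
= 241.6041 g
Y = m_FAME / oil * 100 = conv * (888/885) * 100
= 0.8812 * 888 / 885 * 100
= 88.42%

88.42%


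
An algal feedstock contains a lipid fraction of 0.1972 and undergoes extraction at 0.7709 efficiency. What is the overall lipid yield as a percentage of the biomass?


Y = lipid_content * extraction_eff * 100
= 0.1972 * 0.7709 * 100
= 15.2021%

15.2021%


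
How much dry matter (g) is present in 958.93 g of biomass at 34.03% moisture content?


Wd = Ww * (1 - MC/100)
= 958.93 * (1 - 34.03/100)
= 632.6061 g

632.6061 g


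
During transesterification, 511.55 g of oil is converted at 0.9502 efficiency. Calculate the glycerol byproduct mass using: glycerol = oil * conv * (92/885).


glycerol = oil * conv * (92/885)
= 511.55 * 0.9502 * 92 / 885
= 50.5298 g

50.5298 g


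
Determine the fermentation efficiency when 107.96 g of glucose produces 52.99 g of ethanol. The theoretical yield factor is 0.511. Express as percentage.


Fermentation efficiency = (actual / (0.511 * glucose)) * 100
= (52.99 / (0.511 * 107.96)) * 100
= 96.0528%

96.0528%


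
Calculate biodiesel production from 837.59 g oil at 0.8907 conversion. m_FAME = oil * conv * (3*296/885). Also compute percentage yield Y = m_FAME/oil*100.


m_FAME = oil * conv * (3 * 296 / 885) = oil * conv * (888/885)
= 837.59 * 0.8907 * 888 / 885
= 748.5704 g
Y = m_FAME / oil * 100 = conv * (888/885) * 100
= 0.8907 * 888 / 885 * 100
= 89.37%

748.5704 g FAME; Y = 89.37%


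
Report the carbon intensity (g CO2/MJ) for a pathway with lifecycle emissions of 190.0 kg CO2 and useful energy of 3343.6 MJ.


CI = CO2 * 1000 / E
= 190.0 * 1000 / 3343.6
= 56.8250 g CO2/MJ

56.8250 g CO2/MJ


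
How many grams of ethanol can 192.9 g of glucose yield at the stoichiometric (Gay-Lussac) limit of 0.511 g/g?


Theoretical ethanol yield: m_EtOH = 0.511 * m_glucose
m_EtOH = 0.511 * 192.9 = 98.5719 g

98.5719 g


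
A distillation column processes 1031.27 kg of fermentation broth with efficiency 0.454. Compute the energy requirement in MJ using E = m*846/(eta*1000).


E = m * 846 / (eta * 1000)
= 1031.27 * 846 / (0.454 * 1000)
= 1921.7058 MJ

1921.7058 MJ


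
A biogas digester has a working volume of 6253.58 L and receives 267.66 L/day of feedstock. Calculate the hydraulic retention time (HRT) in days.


HRT = V / Q
= 6253.58 / 267.66
= 23.3639 days

23.3639 days


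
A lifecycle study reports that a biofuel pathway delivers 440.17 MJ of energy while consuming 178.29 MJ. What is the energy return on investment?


EROI = E_out / E_in
= 440.17 / 178.29
= 2.4688

2.4688


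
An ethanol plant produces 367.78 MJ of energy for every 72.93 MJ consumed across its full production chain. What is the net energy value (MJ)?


NEV = E_out - E_in
= 367.78 - 72.93
= 294.8500 MJ

294.8500 MJ


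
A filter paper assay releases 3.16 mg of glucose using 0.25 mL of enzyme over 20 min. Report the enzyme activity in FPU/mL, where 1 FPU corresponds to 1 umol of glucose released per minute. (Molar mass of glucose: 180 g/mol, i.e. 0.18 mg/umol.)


Activity = glucose_mg / (0.18 mg/umol * V_mL * t_min)
= 3.16 / (0.18 * 0.25 * 20)
= 3.5111 FPU/mL

3.5111 FPU/mL


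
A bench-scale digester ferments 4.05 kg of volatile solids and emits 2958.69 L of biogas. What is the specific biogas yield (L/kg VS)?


Y = V / VS
= 2958.69 / 4.05
= 730.5407 L/kg VS

730.5407 L/kg VS


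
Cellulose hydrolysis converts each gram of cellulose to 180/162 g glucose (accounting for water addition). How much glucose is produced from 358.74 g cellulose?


glucose = cellulose * 180/162
= 358.74 * 180/162
= 398.6000 g

398.6000 g


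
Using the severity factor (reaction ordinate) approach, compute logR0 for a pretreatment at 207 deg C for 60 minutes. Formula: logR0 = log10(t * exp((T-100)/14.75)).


logR0 = log10(t * exp((T - 100) / 14.75))
= log10(60 * exp((207 - 100) / 14.75))
= 4.9286

4.9286


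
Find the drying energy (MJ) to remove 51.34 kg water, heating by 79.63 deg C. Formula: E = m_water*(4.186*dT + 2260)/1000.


E = m_water * (4.186 * dT + 2260) / 1000
= 51.34 * (4.186 * 79.63 + 2260) / 1000
= 133.1416 MJ

133.1416 MJ


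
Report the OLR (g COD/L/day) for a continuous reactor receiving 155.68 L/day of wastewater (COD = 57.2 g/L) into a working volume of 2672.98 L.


OLR = Q * S / V
= 155.68 * 57.2 / 2672.98
= 3.3314 g/L/day

3.3314 g/L/day


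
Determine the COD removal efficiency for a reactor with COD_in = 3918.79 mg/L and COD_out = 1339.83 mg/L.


eta = (COD_in - COD_out) / COD_in * 100
= (3918.79 - 1339.83) / 3918.79 * 100
= 65.8101%

65.8101%


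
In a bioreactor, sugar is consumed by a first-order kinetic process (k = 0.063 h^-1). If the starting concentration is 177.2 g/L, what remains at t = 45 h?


S = S0 * exp(-k * t)
S = 177.2 * exp(-0.063 * 45)
S = 10.4049 g/L

10.4049 g/L


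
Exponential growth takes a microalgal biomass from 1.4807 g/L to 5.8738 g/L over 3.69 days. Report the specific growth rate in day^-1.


mu = ln(X2/X1) / dt
= ln(5.8738/1.4807) / 3.69
= 0.3734 per day

0.3734 per day


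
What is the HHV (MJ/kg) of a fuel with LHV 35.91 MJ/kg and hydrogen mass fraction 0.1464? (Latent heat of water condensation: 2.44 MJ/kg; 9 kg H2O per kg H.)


HHV = LHV + H_frac * 9 * 2.44
= 35.91 + 0.1464 * 9 * 2.44
= 39.1249 MJ/kg

39.1249 MJ/kg


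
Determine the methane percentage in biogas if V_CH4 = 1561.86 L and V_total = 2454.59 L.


CH4% = V_CH4 / V_total * 100
= 1561.86 / 2454.59 * 100
= 63.6302%

63.6302%


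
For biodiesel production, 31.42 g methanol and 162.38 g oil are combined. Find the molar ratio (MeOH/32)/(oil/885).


Molar ratio = n_MeOH / n_oil = (MeOH/32) / (oil/885) = (MeOH * 885) / (32 * oil)
= (31.42 * 885) / (32 * 162.38)
= 5.3514

5.3514


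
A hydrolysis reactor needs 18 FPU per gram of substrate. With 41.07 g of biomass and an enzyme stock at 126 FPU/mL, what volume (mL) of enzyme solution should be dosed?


V = dosage * m_sub / activity
V = 18 * 41.07 / 126
V = 5.8671 mL

5.8671 mL


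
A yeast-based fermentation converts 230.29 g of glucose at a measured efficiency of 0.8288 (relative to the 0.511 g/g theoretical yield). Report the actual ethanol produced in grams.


Actual ethanol: m = 0.511 * 230.29 * 0.8288
m = 97.5317 g

97.5317 g


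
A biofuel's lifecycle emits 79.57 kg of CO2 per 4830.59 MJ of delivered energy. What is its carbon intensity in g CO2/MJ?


CI = CO2 * 1000 / E
= 79.57 * 1000 / 4830.59
= 16.4721 g CO2/MJ

16.4721 g CO2/MJ


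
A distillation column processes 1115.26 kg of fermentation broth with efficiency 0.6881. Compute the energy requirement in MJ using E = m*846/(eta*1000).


E = m * 846 / (eta * 1000)
= 1115.26 * 846 / (0.6881 * 1000)
= 1371.1815 MJ

1371.1815 MJ


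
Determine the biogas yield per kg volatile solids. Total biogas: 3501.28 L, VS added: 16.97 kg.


Y = V / VS
= 3501.28 / 16.97
= 206.3217 L/kg VS

206.3217 L/kg VS


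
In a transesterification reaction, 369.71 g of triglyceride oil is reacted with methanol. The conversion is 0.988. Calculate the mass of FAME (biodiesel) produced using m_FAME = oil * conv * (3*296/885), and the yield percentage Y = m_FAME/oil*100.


m_FAME = oil * conv * (3 * 296 / 885) = oil * conv * (888/885)
= 369.71 * 0.988 * 888 / 885
= 366.5117 g
Y = m_FAME / oil * 100 = conv * (888/885) * 100
= 0.988 * 888 / 885 * 100
= 99.13%

366.5117 g FAME; Y = 99.13%


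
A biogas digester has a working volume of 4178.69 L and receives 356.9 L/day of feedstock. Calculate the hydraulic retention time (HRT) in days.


HRT = V / Q
= 4178.69 / 356.9
= 11.7083 days

11.7083 days


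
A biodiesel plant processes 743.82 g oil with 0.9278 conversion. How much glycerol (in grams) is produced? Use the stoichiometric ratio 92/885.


glycerol = oil * conv * (92/885)
= 743.82 * 0.9278 * 92 / 885
= 71.7409 g

71.7409 g


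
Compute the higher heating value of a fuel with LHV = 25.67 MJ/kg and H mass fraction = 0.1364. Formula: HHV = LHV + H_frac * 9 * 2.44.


HHV = LHV + H_frac * 9 * 2.44
= 25.67 + 0.1364 * 9 * 2.44
= 28.6653 MJ/kg

28.6653 MJ/kg


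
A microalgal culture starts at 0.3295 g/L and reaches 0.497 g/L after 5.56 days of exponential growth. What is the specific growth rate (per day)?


mu = ln(X2/X1) / dt
= ln(0.497/0.3295) / 5.56
= 0.0739 per day

0.0739 per day


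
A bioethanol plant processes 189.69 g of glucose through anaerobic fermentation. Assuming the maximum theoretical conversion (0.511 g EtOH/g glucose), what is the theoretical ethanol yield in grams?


Theoretical ethanol yield: m_EtOH = 0.511 * m_glucose
m_EtOH = 0.511 * 189.69 = 96.9316 g

96.9316 g


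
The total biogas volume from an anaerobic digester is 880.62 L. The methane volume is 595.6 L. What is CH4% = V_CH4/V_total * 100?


CH4% = V_CH4 / V_total * 100
= 595.6 / 880.62 * 100
= 67.6342%

67.6342%


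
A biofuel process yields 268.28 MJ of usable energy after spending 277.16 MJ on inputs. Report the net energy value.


NEV = E_out - E_in
= 268.28 - 277.16
= -8.8800 MJ

-8.8800 MJ


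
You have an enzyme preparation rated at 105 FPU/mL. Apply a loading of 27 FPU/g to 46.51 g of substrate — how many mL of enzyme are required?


V = dosage * m_sub / activity
V = 27 * 46.51 / 105
V = 11.9597 mL

11.9597 mL


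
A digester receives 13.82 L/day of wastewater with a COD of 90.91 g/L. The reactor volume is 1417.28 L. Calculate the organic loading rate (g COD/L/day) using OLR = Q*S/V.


OLR = Q * S / V
= 13.82 * 90.91 / 1417.28
= 0.8865 g/L/day

0.8865 g/L/day


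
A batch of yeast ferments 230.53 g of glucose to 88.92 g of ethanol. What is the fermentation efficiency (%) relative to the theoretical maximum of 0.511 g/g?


Fermentation efficiency = (actual / (0.511 * glucose)) * 100
= (88.92 / (0.511 * 230.53)) * 100
= 75.4833%

75.4833%


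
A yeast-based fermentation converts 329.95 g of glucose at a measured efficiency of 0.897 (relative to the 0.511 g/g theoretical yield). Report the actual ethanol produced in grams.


Actual ethanol: m = 0.511 * 329.95 * 0.897
m = 151.2382 g

151.2382 g


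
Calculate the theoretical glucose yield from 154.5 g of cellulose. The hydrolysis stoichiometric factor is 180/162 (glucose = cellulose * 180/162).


glucose = cellulose * 180/162
= 154.5 * 180/162
= 171.6667 g

171.6667 g


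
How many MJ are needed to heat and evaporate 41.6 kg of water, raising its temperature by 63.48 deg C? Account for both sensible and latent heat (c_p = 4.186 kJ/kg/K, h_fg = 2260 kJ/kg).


E = m_water * (4.186 * dT + 2260) / 1000
= 41.6 * (4.186 * 63.48 + 2260) / 1000
= 105.0703 MJ

105.0703 MJ


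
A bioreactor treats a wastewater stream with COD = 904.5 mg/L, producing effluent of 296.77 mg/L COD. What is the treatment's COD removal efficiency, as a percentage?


eta = (COD_in - COD_out) / COD_in * 100
= (904.5 - 296.77) / 904.5 * 100
= 67.1896%

67.1896%


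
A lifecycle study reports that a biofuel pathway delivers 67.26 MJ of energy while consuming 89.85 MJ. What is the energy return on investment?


EROI = E_out / E_in
= 67.26 / 89.85
= 0.7486

0.7486


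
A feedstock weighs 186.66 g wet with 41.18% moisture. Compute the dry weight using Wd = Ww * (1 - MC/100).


Wd = Ww * (1 - MC/100)
= 186.66 * (1 - 41.18/100)
= 109.7934 g

109.7934 g


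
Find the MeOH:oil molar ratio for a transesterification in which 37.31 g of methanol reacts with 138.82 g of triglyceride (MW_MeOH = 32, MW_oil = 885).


Molar ratio = n_MeOH / n_oil = (MeOH/32) / (oil/885) = (MeOH * 885) / (32 * oil)
= (37.31 * 885) / (32 * 138.82)
= 7.4330

7.4330


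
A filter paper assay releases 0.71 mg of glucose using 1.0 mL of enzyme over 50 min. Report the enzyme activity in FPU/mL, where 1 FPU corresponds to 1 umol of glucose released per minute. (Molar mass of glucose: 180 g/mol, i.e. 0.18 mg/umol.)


Activity = glucose_mg / (0.18 mg/umol * V_mL * t_min)
= 0.71 / (0.18 * 1.0 * 50)
= 0.0789 FPU/mL

0.0789 FPU/mL


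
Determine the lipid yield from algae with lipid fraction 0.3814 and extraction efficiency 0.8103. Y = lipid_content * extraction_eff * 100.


Y = lipid_content * extraction_eff * 100
= 0.3814 * 0.8103 * 100
= 30.9048%

30.9048%


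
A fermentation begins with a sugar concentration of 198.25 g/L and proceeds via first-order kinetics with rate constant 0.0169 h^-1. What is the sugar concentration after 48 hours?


S = S0 * exp(-k * t)
S = 198.25 * exp(-0.0169 * 48)
S = 88.0873 g/L

88.0873 g/L


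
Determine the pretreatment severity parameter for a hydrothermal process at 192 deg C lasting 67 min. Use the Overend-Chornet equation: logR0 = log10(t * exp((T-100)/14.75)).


logR0 = log10(t * exp((T - 100) / 14.75))
= log10(67 * exp((192 - 100) / 14.75))
= 4.5349

4.5349


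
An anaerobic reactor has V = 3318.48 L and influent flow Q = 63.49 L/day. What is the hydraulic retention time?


HRT = V / Q
= 3318.48 / 63.49
= 52.2678 days

52.2678 days


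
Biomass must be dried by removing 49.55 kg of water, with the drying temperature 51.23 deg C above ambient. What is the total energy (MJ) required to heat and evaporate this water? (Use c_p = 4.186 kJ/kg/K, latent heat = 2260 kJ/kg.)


E = m_water * (4.186 * dT + 2260) / 1000
= 49.55 * (4.186 * 51.23 + 2260) / 1000
= 122.6089 MJ

122.6089 MJ


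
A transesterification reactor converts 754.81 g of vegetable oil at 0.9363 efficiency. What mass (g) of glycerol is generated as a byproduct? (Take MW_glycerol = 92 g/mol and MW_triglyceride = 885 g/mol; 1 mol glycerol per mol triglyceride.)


glycerol = oil * conv * (92/885)
= 754.81 * 0.9363 * 92 / 885
= 73.4678 g

73.4678 g


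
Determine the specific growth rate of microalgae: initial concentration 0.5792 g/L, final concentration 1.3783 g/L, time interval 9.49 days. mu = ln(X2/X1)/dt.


mu = ln(X2/X1) / dt
= ln(1.3783/0.5792) / 9.49
= 0.0914 per day

0.0914 per day


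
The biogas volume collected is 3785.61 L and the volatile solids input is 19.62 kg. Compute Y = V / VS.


Y = V / VS
= 3785.61 / 19.62
= 192.9465 L/kg VS

192.9465 L/kg VS


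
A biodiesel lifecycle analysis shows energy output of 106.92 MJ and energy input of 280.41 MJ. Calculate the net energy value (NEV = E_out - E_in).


NEV = E_out - E_in
= 106.92 - 280.41
= -173.4900 MJ

-173.4900 MJ


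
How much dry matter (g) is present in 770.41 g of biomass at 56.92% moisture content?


Wd = Ww * (1 - MC/100)
= 770.41 * (1 - 56.92/100)
= 331.8926 g

331.8926 g


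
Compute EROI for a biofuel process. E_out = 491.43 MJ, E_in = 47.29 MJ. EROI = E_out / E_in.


EROI = E_out / E_in
= 491.43 / 47.29
= 10.3918

10.3918


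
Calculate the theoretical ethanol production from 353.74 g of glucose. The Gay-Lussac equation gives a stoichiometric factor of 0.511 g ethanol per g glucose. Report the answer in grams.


Theoretical ethanol yield: m_EtOH = 0.511 * m_glucose
m_EtOH = 0.511 * 353.74 = 180.7611 g

180.7611 g


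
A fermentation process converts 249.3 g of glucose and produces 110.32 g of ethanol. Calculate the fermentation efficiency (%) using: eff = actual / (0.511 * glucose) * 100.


Fermentation efficiency = (actual / (0.511 * glucose)) * 100
= (110.32 / (0.511 * 249.3)) * 100
= 86.5986%

86.5986%


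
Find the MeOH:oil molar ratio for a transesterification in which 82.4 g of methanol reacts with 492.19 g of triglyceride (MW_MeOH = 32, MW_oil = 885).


Molar ratio = n_MeOH / n_oil = (MeOH/32) / (oil/885) = (MeOH * 885) / (32 * oil)
= (82.4 * 885) / (32 * 492.19)
= 4.6301

4.6301


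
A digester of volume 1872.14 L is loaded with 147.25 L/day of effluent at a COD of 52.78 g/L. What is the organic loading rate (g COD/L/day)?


OLR = Q * S / V
= 147.25 * 52.78 / 1872.14
= 4.1513 g/L/day

4.1513 g/L/day


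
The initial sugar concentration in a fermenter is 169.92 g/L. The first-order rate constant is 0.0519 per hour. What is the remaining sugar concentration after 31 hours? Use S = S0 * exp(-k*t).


S = S0 * exp(-k * t)
S = 169.92 * exp(-0.0519 * 31)
S = 34.0023 g/L

34.0023 g/L


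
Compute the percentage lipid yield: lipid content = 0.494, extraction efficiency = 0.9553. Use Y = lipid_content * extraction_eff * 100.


Y = lipid_content * extraction_eff * 100
= 0.494 * 0.9553 * 100
= 47.1918%

47.1918%


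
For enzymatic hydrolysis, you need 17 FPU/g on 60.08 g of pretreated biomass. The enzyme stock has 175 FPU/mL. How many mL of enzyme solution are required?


V = dosage * m_sub / activity
V = 17 * 60.08 / 175
V = 5.8363 mL

5.8363 mL


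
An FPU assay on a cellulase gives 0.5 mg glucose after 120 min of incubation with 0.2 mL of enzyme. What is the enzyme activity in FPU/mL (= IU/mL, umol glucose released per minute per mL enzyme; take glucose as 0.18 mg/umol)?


Activity = glucose_mg / (0.18 mg/umol * V_mL * t_min)
= 0.5 / (0.18 * 0.2 * 120)
= 0.1157 FPU/mL

0.1157 FPU/mL


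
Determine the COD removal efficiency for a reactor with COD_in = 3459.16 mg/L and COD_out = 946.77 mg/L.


eta = (COD_in - COD_out) / COD_in * 100
= (3459.16 - 946.77) / 3459.16 * 100
= 72.6301%

72.6301%


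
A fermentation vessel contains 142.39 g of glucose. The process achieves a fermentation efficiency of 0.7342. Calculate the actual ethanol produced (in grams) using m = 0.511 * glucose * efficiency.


Actual ethanol: m = 0.511 * 142.39 * 0.7342
m = 53.4213 g

53.4213 g


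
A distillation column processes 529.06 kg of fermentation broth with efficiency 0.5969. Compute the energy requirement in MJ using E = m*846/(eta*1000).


E = m * 846 / (eta * 1000)
= 529.06 * 846 / (0.5969 * 1000)
= 749.8488 MJ

749.8488 MJ


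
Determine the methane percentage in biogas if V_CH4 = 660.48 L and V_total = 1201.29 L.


CH4% = V_CH4 / V_total * 100
= 660.48 / 1201.29 * 100
= 54.9809%

54.9809%


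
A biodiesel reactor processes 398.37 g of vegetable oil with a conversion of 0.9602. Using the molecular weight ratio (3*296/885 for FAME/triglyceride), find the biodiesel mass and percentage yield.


m_FAME = oil * conv * (3 * 296 / 885) = oil * conv * (888/885)
= 398.37 * 0.9602 * 888 / 885
= 383.8115 g
Y = m_FAME / oil * 100 = conv * (888/885) * 100
= 0.9602 * 888 / 885 * 100
= 96.35%

383.8115 g FAME; Y = 96.35%


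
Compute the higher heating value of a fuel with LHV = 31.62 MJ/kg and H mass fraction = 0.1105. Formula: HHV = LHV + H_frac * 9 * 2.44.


HHV = LHV + H_frac * 9 * 2.44
= 31.62 + 0.1105 * 9 * 2.44
= 34.0466 MJ/kg

34.0466 MJ/kg


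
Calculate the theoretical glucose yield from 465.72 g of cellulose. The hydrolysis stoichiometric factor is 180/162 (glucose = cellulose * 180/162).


glucose = cellulose * 180/162
= 465.72 * 180/162
= 517.4667 g

517.4667 g


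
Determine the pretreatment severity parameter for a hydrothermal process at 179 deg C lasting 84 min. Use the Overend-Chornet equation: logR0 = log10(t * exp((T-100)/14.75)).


logR0 = log10(t * exp((T - 100) / 14.75))
= log10(84 * exp((179 - 100) / 14.75))
= 4.2503

4.2503


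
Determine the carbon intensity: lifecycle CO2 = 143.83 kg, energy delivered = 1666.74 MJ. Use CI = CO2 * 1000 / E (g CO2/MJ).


CI = CO2 * 1000 / E
= 143.83 * 1000 / 1666.74
= 86.2942 g CO2/MJ

86.2942 g CO2/MJ


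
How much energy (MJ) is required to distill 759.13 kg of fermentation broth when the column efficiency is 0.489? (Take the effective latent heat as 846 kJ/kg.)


E = m * 846 / (eta * 1000)
= 759.13 * 846 / (0.489 * 1000)
= 1313.3415 MJ

1313.3415 MJ


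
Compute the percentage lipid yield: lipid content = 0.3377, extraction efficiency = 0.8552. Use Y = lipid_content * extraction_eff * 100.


Y = lipid_content * extraction_eff * 100
= 0.3377 * 0.8552 * 100
= 28.8801%

28.8801%


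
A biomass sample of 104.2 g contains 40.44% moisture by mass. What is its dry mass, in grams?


Wd = Ww * (1 - MC/100)
= 104.2 * (1 - 40.44/100)
= 62.0615 g

62.0615 g
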